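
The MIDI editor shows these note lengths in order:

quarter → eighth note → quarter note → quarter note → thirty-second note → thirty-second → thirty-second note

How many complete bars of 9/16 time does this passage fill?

1

One bar of 9/16 = 18 thirty-second notes.
Convert each value to thirty-second notes: quarter = 8; eighth note = 4; quarter note = 8; quarter note = 8; thirty-second note = 1; thirty-second = 1; thirty-second note = 1.
Altogether 8 + 4 + 8 + 8 + 1 + 1 + 1 = 31.
31 ÷ 18 = 1 complete bar with 13 left over.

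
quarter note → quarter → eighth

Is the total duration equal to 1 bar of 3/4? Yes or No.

One bar of 3/4 = 6 eighth notes.
In eighth notes: quarter note = 2; quarter = 2; eighth = 1.
Total: 2 + 2 + 1 = 5.
5 falls short of 6, so the answer is No.

No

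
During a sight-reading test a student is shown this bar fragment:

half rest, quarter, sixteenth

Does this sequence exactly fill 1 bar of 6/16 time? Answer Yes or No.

No

One bar of 6/16 = 6 sixteenth notes.
Express everything in sixteenth notes: half rest = 8; quarter = 4; sixteenth = 1.
Sum: 8 + 4 + 1 = 13.
13 exceeds 6, so the answer is No.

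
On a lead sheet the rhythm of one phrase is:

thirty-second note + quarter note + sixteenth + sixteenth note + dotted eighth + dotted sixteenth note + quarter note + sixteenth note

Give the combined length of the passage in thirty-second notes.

In thirty-second notes: thirty-second note = 1; quarter note = 8; sixteenth = 2; sixteenth note = 2; dotted eighth = 6; dotted sixteenth note = 3; quarter note = 8; sixteenth note = 2.
Altogether 1 + 8 + 2 + 2 + 6 + 3 + 8 + 2 = 32 thirty-second notes.

32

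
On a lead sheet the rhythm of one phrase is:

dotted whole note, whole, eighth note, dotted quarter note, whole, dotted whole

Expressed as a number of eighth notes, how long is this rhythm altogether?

Express everything in eighth notes: dotted whole note = 12; whole = 8; eighth note = 1; dotted quarter note = 3; whole = 8; dotted whole = 12.
Sum: 12 + 8 + 1 + 3 + 8 + 12 = 44 eighth notes.

44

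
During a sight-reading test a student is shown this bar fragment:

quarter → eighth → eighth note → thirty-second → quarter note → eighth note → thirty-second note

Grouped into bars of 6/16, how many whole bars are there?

2

One bar of 6/16 = 12 thirty-second notes.
In thirty-second notes: quarter = 8; eighth = 4; eighth note = 4; thirty-second = 1; quarter note = 8; eighth note = 4; thirty-second note = 1.
Adding: 8 + 4 + 4 + 1 + 8 + 4 + 1 = 30.
30 ÷ 12 = 2 complete bars with 6 left over.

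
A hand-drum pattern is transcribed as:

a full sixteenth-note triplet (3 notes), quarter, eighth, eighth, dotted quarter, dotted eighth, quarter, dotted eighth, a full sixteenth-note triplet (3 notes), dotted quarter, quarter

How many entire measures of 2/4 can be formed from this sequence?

One bar of 2/4 = 8 sixteenth notes.
In sixteenth notes: a full sixteenth-note triplet (3 notes) (three triplet sixteenths span one eighth) = 2; quarter = 4; eighth = 2; eighth = 2; dotted quarter = 6; dotted eighth = 3; quarter = 4; dotted eighth = 3; a full sixteenth-note triplet (3 notes) (three triplet sixteenths span one eighth) = 2; dotted quarter = 6; quarter = 4.
Altogether 2 + 4 + 2 + 2 + 6 + 3 + 4 + 3 + 2 + 6 + 4 = 38.
38 ÷ 8 = 4 complete bars with 6 left over.

4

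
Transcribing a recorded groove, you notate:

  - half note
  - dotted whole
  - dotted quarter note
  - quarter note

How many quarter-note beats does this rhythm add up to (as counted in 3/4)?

One quarter-note beat = 2 eighth notes.
Each duration in eighth notes: half note = 4; dotted whole = 12; dotted quarter note = 3; quarter note = 2.
Total: 4 + 12 + 3 + 2 = 21.
21 ÷ 2 = 10.5 beats.

10.5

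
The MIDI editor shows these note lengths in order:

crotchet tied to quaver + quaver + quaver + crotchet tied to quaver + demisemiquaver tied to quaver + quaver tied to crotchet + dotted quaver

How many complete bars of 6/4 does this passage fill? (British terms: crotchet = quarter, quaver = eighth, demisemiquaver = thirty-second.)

One bar of 6/4 = 48 thirty-second notes.
Each duration in thirty-second notes: crotchet tied to quaver (crotchet + quaver) = 12; quaver = 4; quaver = 4; crotchet tied to quaver (crotchet + quaver) = 12; demisemiquaver tied to quaver (demisemiquaver + quaver) = 5; quaver tied to crotchet (quaver + crotchet) = 12; dotted quaver = 6.
Adding: 12 + 4 + 4 + 12 + 5 + 12 + 6 = 55.
55 ÷ 48 = 1 complete bar with 7 left over.

1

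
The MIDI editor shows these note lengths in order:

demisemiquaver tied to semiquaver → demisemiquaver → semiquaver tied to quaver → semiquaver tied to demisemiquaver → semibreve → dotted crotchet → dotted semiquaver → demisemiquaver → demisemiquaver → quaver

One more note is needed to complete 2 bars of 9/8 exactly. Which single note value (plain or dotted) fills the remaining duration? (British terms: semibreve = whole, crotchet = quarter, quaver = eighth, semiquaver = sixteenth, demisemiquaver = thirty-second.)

dotted eighth note

2 bars of 9/8 = 72 thirty-second notes.
Working in thirty-second notes: demisemiquaver tied to semiquaver (demisemiquaver + semiquaver) = 3; demisemiquaver = 1; semiquaver tied to quaver (semiquaver + quaver) = 6; semiquaver tied to demisemiquaver (semiquaver + demisemiquaver) = 3; semibreve = 32; dotted crotchet = 12; dotted semiquaver = 3; demisemiquaver = 1; demisemiquaver = 1; quaver = 4.
Total: 3 + 1 + 6 + 3 + 32 + 12 + 3 + 1 + 1 + 4 = 66.
Remaining: 72 − 66 = 6 thirty-second notes, which is a dotted eighth note.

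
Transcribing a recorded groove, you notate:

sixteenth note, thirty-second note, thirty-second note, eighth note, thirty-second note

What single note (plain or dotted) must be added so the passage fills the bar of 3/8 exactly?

The bar of 3/8 = 12 thirty-second notes.
Express everything in thirty-second notes: sixteenth note = 2; thirty-second note = 1; thirty-second note = 1; eighth note = 4; thirty-second note = 1.
Sum: 2 + 1 + 1 + 4 + 1 = 9.
Remaining: 12 − 9 = 3 thirty-second notes, which is a dotted sixteenth note.

dotted sixteenth note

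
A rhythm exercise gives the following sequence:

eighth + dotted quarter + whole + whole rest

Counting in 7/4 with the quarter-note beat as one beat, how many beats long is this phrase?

One quarter-note beat = 2 eighth notes.
Express everything in eighth notes: eighth = 1; dotted quarter = 3; whole = 8; whole rest = 8.
Altogether 1 + 3 + 8 + 8 = 20.
20 ÷ 2 = 10 beats.

10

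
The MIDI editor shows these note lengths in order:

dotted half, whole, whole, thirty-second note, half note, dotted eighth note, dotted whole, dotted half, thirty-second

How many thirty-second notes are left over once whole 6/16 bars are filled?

4

One bar of 6/16 = 12 thirty-second notes.
Working in thirty-second notes: dotted half = 24; whole = 32; whole = 32; thirty-second note = 1; half note = 16; dotted eighth note = 6; dotted whole = 48; dotted half = 24; thirty-second = 1.
Altogether 24 + 32 + 32 + 1 + 16 + 6 + 48 + 24 + 1 = 184.
184 ÷ 12 = 15 complete bars with 4 thirty-second notes remaining.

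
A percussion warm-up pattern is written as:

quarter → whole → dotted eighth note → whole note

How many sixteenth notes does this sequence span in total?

Working in sixteenth notes: quarter = 4; whole = 16; dotted eighth note = 3; whole note = 16.
Total: 4 + 16 + 3 + 16 = 39 sixteenth notes.

39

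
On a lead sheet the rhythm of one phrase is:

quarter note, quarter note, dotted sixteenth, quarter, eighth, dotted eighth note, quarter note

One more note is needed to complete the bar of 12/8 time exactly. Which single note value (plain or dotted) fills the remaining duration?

The bar of 12/8 = 48 thirty-second notes.
Working in thirty-second notes: quarter note = 8; quarter note = 8; dotted sixteenth = 3; quarter = 8; eighth = 4; dotted eighth note = 6; quarter note = 8.
Sum: 8 + 8 + 3 + 8 + 4 + 6 + 8 = 45.
Remaining: 48 − 45 = 3 thirty-second notes, which is a dotted sixteenth note.

dotted sixteenth note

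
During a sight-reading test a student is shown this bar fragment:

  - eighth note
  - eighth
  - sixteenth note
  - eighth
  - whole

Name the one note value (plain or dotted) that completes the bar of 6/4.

The bar of 6/4 = 24 sixteenth notes.
In sixteenth notes: eighth note = 2; eighth = 2; sixteenth note = 1; eighth = 2; whole = 16.
Sum: 2 + 2 + 1 + 2 + 16 = 23.
Remaining: 24 − 23 = 1 sixteenth note, which is a sixteenth note.

sixteenth note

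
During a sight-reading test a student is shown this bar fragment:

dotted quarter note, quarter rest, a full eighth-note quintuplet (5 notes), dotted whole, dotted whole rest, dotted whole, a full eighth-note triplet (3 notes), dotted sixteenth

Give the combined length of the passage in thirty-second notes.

191

Each duration in thirty-second notes: dotted quarter note = 12; quarter rest = 8; a full eighth-note quintuplet (5 notes) (five quintuplet eighths span one half) = 16; dotted whole = 48; dotted whole rest = 48; dotted whole = 48; a full eighth-note triplet (3 notes) (three triplet eighths span one quarter) = 8; dotted sixteenth = 3.
Sum: 12 + 8 + 16 + 48 + 48 + 48 + 8 + 3 = 191 thirty-second notes.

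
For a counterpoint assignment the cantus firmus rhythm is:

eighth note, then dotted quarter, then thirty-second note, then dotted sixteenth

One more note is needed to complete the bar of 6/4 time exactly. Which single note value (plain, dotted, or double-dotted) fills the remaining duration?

double-dotted half note

The bar of 6/4 = 48 thirty-second notes.
Each duration in thirty-second notes: eighth note = 4; dotted quarter = 12; thirty-second note = 1; dotted sixteenth = 3.
Adding: 4 + 12 + 1 + 3 = 20.
Remaining: 48 − 20 = 28 thirty-second notes, which is a double-dotted half note.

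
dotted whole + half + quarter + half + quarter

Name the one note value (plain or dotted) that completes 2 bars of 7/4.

2 bars of 7/4 = 14 quarter notes.
Working in quarter notes: dotted whole = 6; half = 2; quarter = 1; half = 2; quarter = 1.
Sum: 6 + 2 + 1 + 2 + 1 = 12.
Remaining: 14 − 12 = 2 quarter notes, which is a half note.

half note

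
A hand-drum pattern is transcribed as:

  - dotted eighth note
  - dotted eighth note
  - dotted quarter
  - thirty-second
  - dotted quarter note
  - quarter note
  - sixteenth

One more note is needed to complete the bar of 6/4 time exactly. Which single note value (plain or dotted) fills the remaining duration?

thirty-second note

The bar of 6/4 = 48 thirty-second notes.
In thirty-second notes: dotted eighth note = 6; dotted eighth note = 6; dotted quarter = 12; thirty-second = 1; dotted quarter note = 12; quarter note = 8; sixteenth = 2.
Total: 6 + 6 + 12 + 1 + 12 + 8 + 2 = 47.
Remaining: 48 − 47 = 1 thirty-second note, which is a thirty-second note.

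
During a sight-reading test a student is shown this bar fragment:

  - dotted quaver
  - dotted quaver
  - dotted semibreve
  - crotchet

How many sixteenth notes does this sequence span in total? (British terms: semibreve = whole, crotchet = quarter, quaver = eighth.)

34

Express everything in sixteenth notes: dotted quaver = 3; dotted quaver = 3; dotted semibreve = 24; crotchet = 4.
Adding: 3 + 3 + 24 + 4 = 34 sixteenth notes.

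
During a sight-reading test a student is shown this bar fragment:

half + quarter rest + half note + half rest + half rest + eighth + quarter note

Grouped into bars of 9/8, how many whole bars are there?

2

One bar of 9/8 = 9 eighth notes.
In eighth notes: half = 4; quarter rest = 2; half note = 4; half rest = 4; half rest = 4; eighth = 1; quarter note = 2.
Sum: 4 + 2 + 4 + 4 + 4 + 1 + 2 = 21.
21 ÷ 9 = 2 complete bars with 3 left over.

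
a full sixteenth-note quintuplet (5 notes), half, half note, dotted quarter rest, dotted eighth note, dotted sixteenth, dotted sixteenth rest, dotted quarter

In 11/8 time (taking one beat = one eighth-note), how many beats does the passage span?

One eighth-note beat = 4 thirty-second notes.
In thirty-second notes: a full sixteenth-note quintuplet (5 notes) (five quintuplet sixteenths span one quarter) = 8; half = 16; half note = 16; dotted quarter rest = 12; dotted eighth note = 6; dotted sixteenth = 3; dotted sixteenth rest = 3; dotted quarter = 12.
Adding: 8 + 16 + 16 + 12 + 6 + 3 + 3 + 12 = 76.
76 ÷ 4 = 19 beats.

19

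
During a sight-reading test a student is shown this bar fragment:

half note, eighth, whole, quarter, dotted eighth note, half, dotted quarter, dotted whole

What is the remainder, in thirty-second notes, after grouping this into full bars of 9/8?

One bar of 9/8 = 18 sixteenth notes.
Express everything in sixteenth notes: half note = 8; eighth = 2; whole = 16; quarter = 4; dotted eighth note = 3; half = 8; dotted quarter = 6; dotted whole = 24.
Altogether 8 + 2 + 16 + 4 + 3 + 8 + 6 + 24 = 71.
71 ÷ 18 = 3 complete bars with 17 sixteenth notes remaining = 34 thirty-second notes.

34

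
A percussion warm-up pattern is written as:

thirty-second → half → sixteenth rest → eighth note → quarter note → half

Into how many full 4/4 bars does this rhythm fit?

One bar of 4/4 = 32 thirty-second notes.
Express everything in thirty-second notes: thirty-second = 1; half = 16; sixteenth rest = 2; eighth note = 4; quarter note = 8; half = 16.
Altogether 1 + 16 + 2 + 4 + 8 + 16 = 47.
47 ÷ 32 = 1 complete bar with 15 left over.

1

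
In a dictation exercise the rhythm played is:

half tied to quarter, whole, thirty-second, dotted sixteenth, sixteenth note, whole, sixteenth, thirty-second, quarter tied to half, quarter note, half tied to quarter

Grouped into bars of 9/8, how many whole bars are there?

One bar of 9/8 = 36 thirty-second notes.
Each duration in thirty-second notes: half tied to quarter (half + quarter) = 24; whole = 32; thirty-second = 1; dotted sixteenth = 3; sixteenth note = 2; whole = 32; sixteenth = 2; thirty-second = 1; quarter tied to half (quarter + half) = 24; quarter note = 8; half tied to quarter (half + quarter) = 24.
Altogether 24 + 32 + 1 + 3 + 2 + 32 + 2 + 1 + 24 + 8 + 24 = 153.
153 ÷ 36 = 4 complete bars with 9 left over.

4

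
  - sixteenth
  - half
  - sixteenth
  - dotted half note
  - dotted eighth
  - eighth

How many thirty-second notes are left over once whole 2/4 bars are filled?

6

One bar of 2/4 = 8 sixteenth notes.
Working in sixteenth notes: sixteenth = 1; half = 8; sixteenth = 1; dotted half note = 12; dotted eighth = 3; eighth = 2.
Total: 1 + 8 + 1 + 12 + 3 + 2 = 27.
27 ÷ 8 = 3 complete bars with 3 sixteenth notes remaining = 6 thirty-second notes.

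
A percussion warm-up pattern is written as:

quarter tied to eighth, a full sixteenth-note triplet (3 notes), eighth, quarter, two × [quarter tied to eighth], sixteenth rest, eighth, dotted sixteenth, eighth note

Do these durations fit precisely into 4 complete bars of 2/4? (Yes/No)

No

One bar of 2/4 = 16 thirty-second notes, so 4 bars = 64.
Express everything in thirty-second notes: quarter tied to eighth (quarter + eighth) = 12; a full sixteenth-note triplet (3 notes) (three triplet sixteenths span one eighth) = 4; eighth = 4; quarter = 8; quarter tied to eighth (quarter + eighth) = 12; quarter tied to eighth (quarter + eighth) = 12; sixteenth rest = 2; eighth = 4; dotted sixteenth = 3; eighth note = 4.
Total: 12 + 4 + 4 + 8 + 12 + 12 + 2 + 4 + 3 + 4 = 65.
65 exceeds 64, so the answer is No.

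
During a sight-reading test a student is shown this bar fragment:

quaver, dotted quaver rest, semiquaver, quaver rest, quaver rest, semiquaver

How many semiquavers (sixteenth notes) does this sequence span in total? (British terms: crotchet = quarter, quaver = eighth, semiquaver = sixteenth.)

Convert each value to sixteenth notes: quaver = 2; dotted quaver rest = 3; semiquaver = 1; quaver rest = 2; quaver rest = 2; semiquaver = 1.
Total: 2 + 3 + 1 + 2 + 2 + 1 = 11 sixteenth notes.

11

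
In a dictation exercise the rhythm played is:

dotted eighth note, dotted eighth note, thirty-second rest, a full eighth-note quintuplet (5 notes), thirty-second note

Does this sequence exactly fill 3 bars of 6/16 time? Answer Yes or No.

No

One bar of 6/16 = 12 thirty-second notes, so 3 bars = 36.
Express everything in thirty-second notes: dotted eighth note = 6; dotted eighth note = 6; thirty-second rest = 1; a full eighth-note quintuplet (5 notes) (five quintuplet eighths span one half) = 16; thirty-second note = 1.
Sum: 6 + 6 + 1 + 16 + 1 = 30.
30 falls short of 36, so the answer is No.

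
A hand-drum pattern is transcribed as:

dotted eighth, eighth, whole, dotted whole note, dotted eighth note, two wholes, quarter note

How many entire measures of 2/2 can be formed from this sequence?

5

One bar of 2/2 = 16 sixteenth notes.
In sixteenth notes: dotted eighth = 3; eighth = 2; whole = 16; dotted whole note = 24; dotted eighth note = 3; whole = 16; whole = 16; quarter note = 4.
Altogether 3 + 2 + 16 + 24 + 3 + 16 + 16 + 4 = 84.
84 ÷ 16 = 5 complete bars with 4 left over.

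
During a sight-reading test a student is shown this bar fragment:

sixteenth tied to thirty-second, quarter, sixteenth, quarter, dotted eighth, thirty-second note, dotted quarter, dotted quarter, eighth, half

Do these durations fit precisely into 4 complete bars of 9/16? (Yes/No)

Yes

One bar of 9/16 = 18 thirty-second notes, so 4 bars = 72.
Express everything in thirty-second notes: sixteenth tied to thirty-second (sixteenth + thirty-second) = 3; quarter = 8; sixteenth = 2; quarter = 8; dotted eighth = 6; thirty-second note = 1; dotted quarter = 12; dotted quarter = 12; eighth = 4; half = 16.
Adding: 3 + 8 + 2 + 8 + 6 + 1 + 12 + 12 + 4 + 16 = 72.
72 equals 72, so the answer is Yes.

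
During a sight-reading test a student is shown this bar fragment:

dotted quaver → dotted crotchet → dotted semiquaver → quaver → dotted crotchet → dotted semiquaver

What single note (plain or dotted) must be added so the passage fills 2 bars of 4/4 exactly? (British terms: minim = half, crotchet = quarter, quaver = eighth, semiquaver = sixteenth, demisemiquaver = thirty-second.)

dotted half note

2 bars of 4/4 = 64 thirty-second notes.
Working in thirty-second notes: dotted quaver = 6; dotted crotchet = 12; dotted semiquaver = 3; quaver = 4; dotted crotchet = 12; dotted semiquaver = 3.
Sum: 6 + 12 + 3 + 4 + 12 + 3 = 40.
Remaining: 64 − 40 = 24 thirty-second notes, which is a dotted half note.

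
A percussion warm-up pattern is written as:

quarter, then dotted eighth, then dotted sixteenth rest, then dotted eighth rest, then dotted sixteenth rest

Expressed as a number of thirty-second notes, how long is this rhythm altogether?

In thirty-second notes: quarter = 8; dotted eighth = 6; dotted sixteenth rest = 3; dotted eighth rest = 6; dotted sixteenth rest = 3.
Adding: 8 + 6 + 3 + 6 + 3 = 26 thirty-second notes.

26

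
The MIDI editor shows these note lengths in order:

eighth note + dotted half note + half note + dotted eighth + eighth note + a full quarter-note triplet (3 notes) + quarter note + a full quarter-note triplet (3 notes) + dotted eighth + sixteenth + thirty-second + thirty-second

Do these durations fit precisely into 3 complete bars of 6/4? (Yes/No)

One bar of 6/4 = 48 thirty-second notes, so 3 bars = 144.
Working in thirty-second notes: eighth note = 4; dotted half note = 24; half note = 16; dotted eighth = 6; eighth note = 4; a full quarter-note triplet (3 notes) (three triplet quarters span one half) = 16; quarter note = 8; a full quarter-note triplet (3 notes) (three triplet quarters span one half) = 16; dotted eighth = 6; sixteenth = 2; thirty-second = 1; thirty-second = 1.
Sum: 4 + 24 + 16 + 6 + 4 + 16 + 8 + 16 + 6 + 2 + 1 + 1 = 104.
104 falls short of 144, so the answer is No.

No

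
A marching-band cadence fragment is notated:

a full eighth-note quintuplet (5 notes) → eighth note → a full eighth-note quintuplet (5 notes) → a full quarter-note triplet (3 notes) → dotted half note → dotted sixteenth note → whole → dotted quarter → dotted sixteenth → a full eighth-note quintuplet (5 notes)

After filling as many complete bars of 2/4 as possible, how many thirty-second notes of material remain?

One bar of 2/4 = 16 thirty-second notes.
Each duration in thirty-second notes: a full eighth-note quintuplet (5 notes) (five quintuplet eighths span one half) = 16; eighth note = 4; a full eighth-note quintuplet (5 notes) (five quintuplet eighths span one half) = 16; a full quarter-note triplet (3 notes) (three triplet quarters span one half) = 16; dotted half note = 24; dotted sixteenth note = 3; whole = 32; dotted quarter = 12; dotted sixteenth = 3; a full eighth-note quintuplet (5 notes) (five quintuplet eighths span one half) = 16.
Adding: 16 + 4 + 16 + 16 + 24 + 3 + 32 + 12 + 3 + 16 = 142.
142 ÷ 16 = 8 complete bars with 14 thirty-second notes remaining.

14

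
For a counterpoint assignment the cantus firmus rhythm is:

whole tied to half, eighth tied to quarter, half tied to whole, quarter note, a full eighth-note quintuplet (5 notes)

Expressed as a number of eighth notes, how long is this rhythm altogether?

In eighth notes: whole tied to half (whole + half) = 12; eighth tied to quarter (eighth + quarter) = 3; half tied to whole (half + whole) = 12; quarter note = 2; a full eighth-note quintuplet (5 notes) (five quintuplet eighths span one half) = 4.
Total: 12 + 3 + 12 + 2 + 4 = 33 eighth notes.

33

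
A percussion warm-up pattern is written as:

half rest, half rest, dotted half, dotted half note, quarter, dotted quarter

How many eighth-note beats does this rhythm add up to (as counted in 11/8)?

One eighth-note beat = 2 sixteenth notes.
Each duration in sixteenth notes: half rest = 8; half rest = 8; dotted half = 12; dotted half note = 12; quarter = 4; dotted quarter = 6.
Adding: 8 + 8 + 12 + 12 + 4 + 6 = 50.
50 ÷ 2 = 25 beats.

25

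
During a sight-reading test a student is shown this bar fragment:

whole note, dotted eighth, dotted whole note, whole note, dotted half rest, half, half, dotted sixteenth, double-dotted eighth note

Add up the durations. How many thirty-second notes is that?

Express everything in thirty-second notes: whole note = 32; dotted eighth = 6; dotted whole note = 48; whole note = 32; dotted half rest = 24; half = 16; half = 16; dotted sixteenth = 3; double-dotted eighth note = 7.
Adding: 32 + 6 + 48 + 32 + 24 + 16 + 16 + 3 + 7 = 184 thirty-second notes.

184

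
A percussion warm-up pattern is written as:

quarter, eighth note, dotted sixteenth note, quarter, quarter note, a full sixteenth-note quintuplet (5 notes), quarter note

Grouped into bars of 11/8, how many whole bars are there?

1

One bar of 11/8 = 44 thirty-second notes.
Working in thirty-second notes: quarter = 8; eighth note = 4; dotted sixteenth note = 3; quarter = 8; quarter note = 8; a full sixteenth-note quintuplet (5 notes) (five quintuplet sixteenths span one quarter) = 8; quarter note = 8.
Total: 8 + 4 + 3 + 8 + 8 + 8 + 8 = 47.
47 ÷ 44 = 1 complete bar with 3 left over.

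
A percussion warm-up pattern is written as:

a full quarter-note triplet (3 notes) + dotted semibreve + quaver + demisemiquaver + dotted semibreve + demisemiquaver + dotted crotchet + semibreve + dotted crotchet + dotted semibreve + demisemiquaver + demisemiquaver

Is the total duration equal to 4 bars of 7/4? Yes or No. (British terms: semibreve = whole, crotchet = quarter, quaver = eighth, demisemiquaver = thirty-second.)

One bar of 7/4 = 56 thirty-second notes, so 4 bars = 224.
Express everything in thirty-second notes: a full quarter-note triplet (3 notes) (three triplet quarters span one half) = 16; dotted semibreve = 48; quaver = 4; demisemiquaver = 1; dotted semibreve = 48; demisemiquaver = 1; dotted crotchet = 12; semibreve = 32; dotted crotchet = 12; dotted semibreve = 48; demisemiquaver = 1; demisemiquaver = 1.
Total: 16 + 48 + 4 + 1 + 48 + 1 + 12 + 32 + 12 + 48 + 1 + 1 = 224.
224 equals 224, so the answer is Yes.

Yes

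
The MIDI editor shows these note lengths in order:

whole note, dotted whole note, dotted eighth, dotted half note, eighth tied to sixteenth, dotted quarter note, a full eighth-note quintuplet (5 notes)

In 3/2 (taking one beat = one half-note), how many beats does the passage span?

9

One half-note beat = 8 sixteenth notes.
Convert each value to sixteenth notes: whole note = 16; dotted whole note = 24; dotted eighth = 3; dotted half note = 12; eighth tied to sixteenth (eighth + sixteenth) = 3; dotted quarter note = 6; a full eighth-note quintuplet (5 notes) (five quintuplet eighths span one half) = 8.
Sum: 16 + 24 + 3 + 12 + 3 + 6 + 8 = 72.
72 ÷ 8 = 9 beats.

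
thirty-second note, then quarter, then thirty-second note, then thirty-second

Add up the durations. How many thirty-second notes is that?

11

Each duration in thirty-second notes: thirty-second note = 1; quarter = 8; thirty-second note = 1; thirty-second = 1.
Adding: 1 + 8 + 1 + 1 = 11 thirty-second notes.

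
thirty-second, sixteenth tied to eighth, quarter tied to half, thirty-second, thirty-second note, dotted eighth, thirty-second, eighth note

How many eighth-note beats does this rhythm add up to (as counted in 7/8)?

One eighth-note beat = 4 thirty-second notes.
Convert each value to thirty-second notes: thirty-second = 1; sixteenth tied to eighth (sixteenth + eighth) = 6; quarter tied to half (quarter + half) = 24; thirty-second = 1; thirty-second note = 1; dotted eighth = 6; thirty-second = 1; eighth note = 4.
Adding: 1 + 6 + 24 + 1 + 1 + 6 + 1 + 4 = 44.
44 ÷ 4 = 11 beats.

11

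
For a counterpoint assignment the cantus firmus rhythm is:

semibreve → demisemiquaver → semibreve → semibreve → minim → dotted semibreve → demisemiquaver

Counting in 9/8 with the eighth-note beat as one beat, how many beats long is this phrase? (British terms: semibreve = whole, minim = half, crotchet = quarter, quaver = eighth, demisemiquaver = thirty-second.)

40.5

One eighth-note beat = 4 thirty-second notes.
Working in thirty-second notes: semibreve = 32; demisemiquaver = 1; semibreve = 32; semibreve = 32; minim = 16; dotted semibreve = 48; demisemiquaver = 1.
Adding: 32 + 1 + 32 + 32 + 16 + 48 + 1 = 162.
162 ÷ 4 = 40.5 beats.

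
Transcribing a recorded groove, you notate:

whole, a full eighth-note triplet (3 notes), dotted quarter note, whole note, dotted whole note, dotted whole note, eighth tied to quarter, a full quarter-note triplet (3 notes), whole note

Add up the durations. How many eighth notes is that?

Convert each value to eighth notes: whole = 8; a full eighth-note triplet (3 notes) (three triplet eighths span one quarter) = 2; dotted quarter note = 3; whole note = 8; dotted whole note = 12; dotted whole note = 12; eighth tied to quarter (eighth + quarter) = 3; a full quarter-note triplet (3 notes) (three triplet quarters span one half) = 4; whole note = 8.
Total: 8 + 2 + 3 + 8 + 12 + 12 + 3 + 4 + 8 = 60 eighth notes.

60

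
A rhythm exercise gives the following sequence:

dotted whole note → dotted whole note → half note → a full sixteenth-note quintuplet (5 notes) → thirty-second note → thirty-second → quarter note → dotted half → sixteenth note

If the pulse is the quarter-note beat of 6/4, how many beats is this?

19.5

One quarter-note beat = 8 thirty-second notes.
Working in thirty-second notes: dotted whole note = 48; dotted whole note = 48; half note = 16; a full sixteenth-note quintuplet (5 notes) (five quintuplet sixteenths span one quarter) = 8; thirty-second note = 1; thirty-second = 1; quarter note = 8; dotted half = 24; sixteenth note = 2.
Adding: 48 + 48 + 16 + 8 + 1 + 1 + 8 + 24 + 2 = 156.
156 ÷ 8 = 19.5 beats.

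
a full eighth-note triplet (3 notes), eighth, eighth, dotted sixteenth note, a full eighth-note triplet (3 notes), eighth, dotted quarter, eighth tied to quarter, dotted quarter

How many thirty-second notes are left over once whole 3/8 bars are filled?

7

One bar of 3/8 = 12 thirty-second notes.
Working in thirty-second notes: a full eighth-note triplet (3 notes) (three triplet eighths span one quarter) = 8; eighth = 4; eighth = 4; dotted sixteenth note = 3; a full eighth-note triplet (3 notes) (three triplet eighths span one quarter) = 8; eighth = 4; dotted quarter = 12; eighth tied to quarter (eighth + quarter) = 12; dotted quarter = 12.
Sum: 8 + 4 + 4 + 3 + 8 + 4 + 12 + 12 + 12 = 67.
67 ÷ 12 = 5 complete bars with 7 thirty-second notes remaining.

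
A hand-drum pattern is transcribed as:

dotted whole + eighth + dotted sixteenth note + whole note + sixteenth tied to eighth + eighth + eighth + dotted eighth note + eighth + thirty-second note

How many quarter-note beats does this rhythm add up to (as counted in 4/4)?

14

One quarter-note beat = 8 thirty-second notes.
Working in thirty-second notes: dotted whole = 48; eighth = 4; dotted sixteenth note = 3; whole note = 32; sixteenth tied to eighth (sixteenth + eighth) = 6; eighth = 4; eighth = 4; dotted eighth note = 6; eighth = 4; thirty-second note = 1.
Adding: 48 + 4 + 3 + 32 + 6 + 4 + 4 + 6 + 4 + 1 = 112.
112 ÷ 8 = 14 beats.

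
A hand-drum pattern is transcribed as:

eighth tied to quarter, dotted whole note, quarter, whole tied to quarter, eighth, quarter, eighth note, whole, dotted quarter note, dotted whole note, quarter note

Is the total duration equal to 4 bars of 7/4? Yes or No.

Yes

One bar of 7/4 = 14 eighth notes, so 4 bars = 56.
Each duration in eighth notes: eighth tied to quarter (eighth + quarter) = 3; dotted whole note = 12; quarter = 2; whole tied to quarter (whole + quarter) = 10; eighth = 1; quarter = 2; eighth note = 1; whole = 8; dotted quarter note = 3; dotted whole note = 12; quarter note = 2.
Total: 3 + 12 + 2 + 10 + 1 + 2 + 1 + 8 + 3 + 12 + 2 = 56.
56 equals 56, so the answer is Yes.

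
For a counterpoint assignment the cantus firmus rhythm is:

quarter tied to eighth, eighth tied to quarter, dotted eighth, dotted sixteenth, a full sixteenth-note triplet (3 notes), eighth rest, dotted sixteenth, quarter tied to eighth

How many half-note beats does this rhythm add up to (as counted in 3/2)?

3.5

One half-note beat = 16 thirty-second notes.
In thirty-second notes: quarter tied to eighth (quarter + eighth) = 12; eighth tied to quarter (eighth + quarter) = 12; dotted eighth = 6; dotted sixteenth = 3; a full sixteenth-note triplet (3 notes) (three triplet sixteenths span one eighth) = 4; eighth rest = 4; dotted sixteenth = 3; quarter tied to eighth (quarter + eighth) = 12.
Total: 12 + 12 + 6 + 3 + 4 + 4 + 3 + 12 = 56.
56 ÷ 16 = 3.5 beats.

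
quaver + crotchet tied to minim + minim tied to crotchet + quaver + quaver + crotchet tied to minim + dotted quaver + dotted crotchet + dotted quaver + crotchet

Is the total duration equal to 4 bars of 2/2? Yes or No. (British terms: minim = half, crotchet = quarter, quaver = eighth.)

One bar of 2/2 = 16 sixteenth notes, so 4 bars = 64.
Convert each value to sixteenth notes: quaver = 2; crotchet tied to minim (crotchet + minim) = 12; minim tied to crotchet (minim + crotchet) = 12; quaver = 2; quaver = 2; crotchet tied to minim (crotchet + minim) = 12; dotted quaver = 3; dotted crotchet = 6; dotted quaver = 3; crotchet = 4.
Altogether 2 + 12 + 12 + 2 + 2 + 12 + 3 + 6 + 3 + 4 = 58.
58 falls short of 64, so the answer is No.

No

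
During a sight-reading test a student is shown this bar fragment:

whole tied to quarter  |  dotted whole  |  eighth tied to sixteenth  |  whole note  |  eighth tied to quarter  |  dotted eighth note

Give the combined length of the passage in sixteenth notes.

Each duration in sixteenth notes: whole tied to quarter (whole + quarter) = 20; dotted whole = 24; eighth tied to sixteenth (eighth + sixteenth) = 3; whole note = 16; eighth tied to quarter (eighth + quarter) = 6; dotted eighth note = 3.
Adding: 20 + 24 + 3 + 16 + 6 + 3 = 72 sixteenth notes.

72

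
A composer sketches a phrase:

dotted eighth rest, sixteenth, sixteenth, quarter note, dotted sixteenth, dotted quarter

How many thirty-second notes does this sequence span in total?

33

In thirty-second notes: dotted eighth rest = 6; sixteenth = 2; sixteenth = 2; quarter note = 8; dotted sixteenth = 3; dotted quarter = 12.
Total: 6 + 2 + 2 + 8 + 3 + 12 = 33 thirty-second notes.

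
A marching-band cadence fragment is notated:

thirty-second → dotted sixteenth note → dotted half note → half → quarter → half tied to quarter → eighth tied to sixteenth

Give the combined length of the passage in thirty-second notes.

82

Working in thirty-second notes: thirty-second = 1; dotted sixteenth note = 3; dotted half note = 24; half = 16; quarter = 8; half tied to quarter (half + quarter) = 24; eighth tied to sixteenth (eighth + sixteenth) = 6.
Total: 1 + 3 + 24 + 16 + 8 + 24 + 6 = 82 thirty-second notes.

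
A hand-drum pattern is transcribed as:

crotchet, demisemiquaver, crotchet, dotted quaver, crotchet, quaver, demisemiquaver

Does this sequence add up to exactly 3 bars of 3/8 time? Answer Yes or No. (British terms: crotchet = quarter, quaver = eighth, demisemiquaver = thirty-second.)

Yes

One bar of 3/8 = 12 thirty-second notes, so 3 bars = 36.
Express everything in thirty-second notes: crotchet = 8; demisemiquaver = 1; crotchet = 8; dotted quaver = 6; crotchet = 8; quaver = 4; demisemiquaver = 1.
Adding: 8 + 1 + 8 + 6 + 8 + 4 + 1 = 36.
36 equals 36, so the answer is Yes.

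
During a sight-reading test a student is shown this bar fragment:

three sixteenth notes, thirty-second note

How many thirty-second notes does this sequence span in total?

Each duration in thirty-second notes: sixteenth note = 2; sixteenth note = 2; sixteenth note = 2; thirty-second note = 1.
Altogether 2 + 2 + 2 + 1 = 7 thirty-second notes.

7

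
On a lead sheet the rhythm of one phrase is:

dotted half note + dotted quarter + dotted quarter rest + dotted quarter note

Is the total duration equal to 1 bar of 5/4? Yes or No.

One bar of 5/4 = 10 eighth notes.
In eighth notes: dotted half note = 6; dotted quarter = 3; dotted quarter rest = 3; dotted quarter note = 3.
Sum: 6 + 3 + 3 + 3 = 15.
15 exceeds 10, so the answer is No.

No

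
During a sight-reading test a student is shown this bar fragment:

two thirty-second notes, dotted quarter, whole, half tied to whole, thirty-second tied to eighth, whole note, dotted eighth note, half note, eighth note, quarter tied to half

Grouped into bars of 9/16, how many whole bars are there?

One bar of 9/16 = 18 thirty-second notes.
Each duration in thirty-second notes: thirty-second note = 1; thirty-second note = 1; dotted quarter = 12; whole = 32; half tied to whole (half + whole) = 48; thirty-second tied to eighth (thirty-second + eighth) = 5; whole note = 32; dotted eighth note = 6; half note = 16; eighth note = 4; quarter tied to half (quarter + half) = 24.
Adding: 1 + 1 + 12 + 32 + 48 + 5 + 32 + 6 + 16 + 4 + 24 = 181.
181 ÷ 18 = 10 complete bars with 1 left over.

10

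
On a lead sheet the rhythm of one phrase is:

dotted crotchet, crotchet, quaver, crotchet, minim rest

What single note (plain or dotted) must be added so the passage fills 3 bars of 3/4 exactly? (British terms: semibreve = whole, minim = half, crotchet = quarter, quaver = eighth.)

3 bars of 3/4 = 18 eighth notes.
Each duration in eighth notes: dotted crotchet = 3; crotchet = 2; quaver = 1; crotchet = 2; minim rest = 4.
Total: 3 + 2 + 1 + 2 + 4 = 12.
Remaining: 18 − 12 = 6 eighth notes, which is a dotted half note.

dotted half note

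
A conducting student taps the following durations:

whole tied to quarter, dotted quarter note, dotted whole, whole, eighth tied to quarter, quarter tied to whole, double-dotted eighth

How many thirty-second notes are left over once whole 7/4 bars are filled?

23

One bar of 7/4 = 56 thirty-second notes.
In thirty-second notes: whole tied to quarter (whole + quarter) = 40; dotted quarter note = 12; dotted whole = 48; whole = 32; eighth tied to quarter (eighth + quarter) = 12; quarter tied to whole (quarter + whole) = 40; double-dotted eighth = 7.
Sum: 40 + 12 + 48 + 32 + 12 + 40 + 7 = 191.
191 ÷ 56 = 3 complete bars with 23 thirty-second notes remaining.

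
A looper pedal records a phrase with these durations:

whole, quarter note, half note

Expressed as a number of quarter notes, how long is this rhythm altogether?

In quarter notes: whole = 4; quarter note = 1; half note = 2.
Altogether 4 + 1 + 2 = 7 quarter notes.

7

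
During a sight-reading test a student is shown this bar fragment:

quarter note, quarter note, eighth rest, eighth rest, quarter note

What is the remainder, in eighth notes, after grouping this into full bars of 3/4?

One bar of 3/4 = 6 eighth notes.
Each duration in eighth notes: quarter note = 2; quarter note = 2; eighth rest = 1; eighth rest = 1; quarter note = 2.
Sum: 2 + 2 + 1 + 1 + 2 = 8.
8 ÷ 6 = 1 complete bar with 2 eighth notes remaining.

2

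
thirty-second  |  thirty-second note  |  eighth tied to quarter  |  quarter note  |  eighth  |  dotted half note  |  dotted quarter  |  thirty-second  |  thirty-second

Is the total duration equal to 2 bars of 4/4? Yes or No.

Yes

One bar of 4/4 = 32 thirty-second notes, so 2 bars = 64.
Express everything in thirty-second notes: thirty-second = 1; thirty-second note = 1; eighth tied to quarter (eighth + quarter) = 12; quarter note = 8; eighth = 4; dotted half note = 24; dotted quarter = 12; thirty-second = 1; thirty-second = 1.
Sum: 1 + 1 + 12 + 8 + 4 + 24 + 12 + 1 + 1 = 64.
64 equals 64, so the answer is Yes.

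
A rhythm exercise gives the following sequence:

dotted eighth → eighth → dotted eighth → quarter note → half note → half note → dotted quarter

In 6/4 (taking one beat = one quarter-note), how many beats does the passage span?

8.5

One quarter-note beat = 4 sixteenth notes.
In sixteenth notes: dotted eighth = 3; eighth = 2; dotted eighth = 3; quarter note = 4; half note = 8; half note = 8; dotted quarter = 6.
Adding: 3 + 2 + 3 + 4 + 8 + 8 + 6 = 34.
34 ÷ 4 = 8.5 beats.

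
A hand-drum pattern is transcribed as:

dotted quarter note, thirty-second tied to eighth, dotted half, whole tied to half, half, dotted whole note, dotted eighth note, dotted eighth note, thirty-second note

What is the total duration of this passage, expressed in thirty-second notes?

166

Express everything in thirty-second notes: dotted quarter note = 12; thirty-second tied to eighth (thirty-second + eighth) = 5; dotted half = 24; whole tied to half (whole + half) = 48; half = 16; dotted whole note = 48; dotted eighth note = 6; dotted eighth note = 6; thirty-second note = 1.
Altogether 12 + 5 + 24 + 48 + 16 + 48 + 6 + 6 + 1 = 166 thirty-second notes.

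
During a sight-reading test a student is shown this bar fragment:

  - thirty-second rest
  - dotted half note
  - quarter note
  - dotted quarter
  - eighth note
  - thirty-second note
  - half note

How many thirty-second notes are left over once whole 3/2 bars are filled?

One bar of 3/2 = 48 thirty-second notes.
Convert each value to thirty-second notes: thirty-second rest = 1; dotted half note = 24; quarter note = 8; dotted quarter = 12; eighth note = 4; thirty-second note = 1; half note = 16.
Total: 1 + 24 + 8 + 12 + 4 + 1 + 16 = 66.
66 ÷ 48 = 1 complete bar with 18 thirty-second notes remaining.

18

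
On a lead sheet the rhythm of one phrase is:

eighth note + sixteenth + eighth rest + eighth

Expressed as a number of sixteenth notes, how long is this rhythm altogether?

Express everything in sixteenth notes: eighth note = 2; sixteenth = 1; eighth rest = 2; eighth = 2.
Total: 2 + 1 + 2 + 2 = 7 sixteenth notes.

7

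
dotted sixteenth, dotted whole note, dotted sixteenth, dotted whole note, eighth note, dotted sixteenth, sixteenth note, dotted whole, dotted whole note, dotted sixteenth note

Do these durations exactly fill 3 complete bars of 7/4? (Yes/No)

No

One bar of 7/4 = 56 thirty-second notes, so 3 bars = 168.
Convert each value to thirty-second notes: dotted sixteenth = 3; dotted whole note = 48; dotted sixteenth = 3; dotted whole note = 48; eighth note = 4; dotted sixteenth = 3; sixteenth note = 2; dotted whole = 48; dotted whole note = 48; dotted sixteenth note = 3.
Adding: 3 + 48 + 3 + 48 + 4 + 3 + 2 + 48 + 48 + 3 = 210.
210 exceeds 168, so the answer is No.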